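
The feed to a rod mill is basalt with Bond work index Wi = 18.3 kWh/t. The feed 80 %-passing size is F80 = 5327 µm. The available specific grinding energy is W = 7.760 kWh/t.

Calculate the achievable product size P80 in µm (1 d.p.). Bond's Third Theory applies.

Bond: W = 10·Wi·(1/√P80 − 1/√F80)
P80^(−½) = W/(10 Wi) + F80^(−½)
  = 7.7600/(10·18.3) + 1/√5327 = 0.042404 + 0.013701 = 0.056106
P80 = (1/0.056106)² = 17.8235² = 317.68 µm

P80 = 317.7 µm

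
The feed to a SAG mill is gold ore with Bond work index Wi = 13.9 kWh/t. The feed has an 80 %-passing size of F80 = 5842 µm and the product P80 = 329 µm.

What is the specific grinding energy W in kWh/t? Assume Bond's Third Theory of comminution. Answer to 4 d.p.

W = 10·Wi·[P80^(−½) − F80^(−½)]
1/√329 = 0.055132;  1/√5842 = 0.013083
W = 10·13.9·(0.055132 − 0.013083) = 5.8447 kWh/t

W = 5.8447 kWh/t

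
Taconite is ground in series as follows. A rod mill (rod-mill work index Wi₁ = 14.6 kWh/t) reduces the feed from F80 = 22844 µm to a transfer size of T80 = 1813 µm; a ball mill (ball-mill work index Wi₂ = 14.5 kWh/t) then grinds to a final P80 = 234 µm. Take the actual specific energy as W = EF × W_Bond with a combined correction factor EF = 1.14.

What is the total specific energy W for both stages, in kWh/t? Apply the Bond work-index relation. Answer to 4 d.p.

W = 9.7316 kWh/t

Bond: W = 10·Wi·(1/√P80 − 1/√F80)
Stage 1 (22844→1813 µm, Wi₁=14.6): W₁ = 10·14.6·(0.023486 − 0.006616) = 2.4629 kWh/t
Stage 2 (1813→234 µm, Wi₂=14.5): W₂ = 10·14.5·(0.065372 − 0.023486) = 6.0735 kWh/t
W = W₁ + W₂ = 2.4629 + 6.0735 = 8.5365 kWh/t
Apply correction: 8.5365 × 1.14 = 9.7316 kWh/t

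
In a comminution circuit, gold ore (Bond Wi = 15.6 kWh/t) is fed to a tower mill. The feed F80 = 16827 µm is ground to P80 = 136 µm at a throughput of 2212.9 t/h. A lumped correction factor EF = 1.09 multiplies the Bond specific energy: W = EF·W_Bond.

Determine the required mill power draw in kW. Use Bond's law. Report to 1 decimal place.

P = 29365.1 kW

W = 10 Wi (P80^-0.5 − F80^-0.5)
W = 10·15.6·(1/√136 − 1/√16827) = 10·15.6·(0.078040) = 12.1743 kWh/t
Apply correction: 12.1743 × 1.09 = 13.2700 kWh/t
P_mill = W·ṁ = 13.2700·2212.9 = 29365.1 kW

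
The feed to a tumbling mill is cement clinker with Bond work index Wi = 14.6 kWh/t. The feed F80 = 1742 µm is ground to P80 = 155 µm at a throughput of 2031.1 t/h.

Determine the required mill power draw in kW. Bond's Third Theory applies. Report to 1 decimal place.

P = 16713.8 kW

W = 10 Wi (P80^-0.5 − F80^-0.5)
W = 10·14.6·(1/√155 − 1/√1742) = 10·14.6·(0.056363) = 8.2289 kWh/t
P = W·T = 8.2289·2031.1 = 16713.8 kW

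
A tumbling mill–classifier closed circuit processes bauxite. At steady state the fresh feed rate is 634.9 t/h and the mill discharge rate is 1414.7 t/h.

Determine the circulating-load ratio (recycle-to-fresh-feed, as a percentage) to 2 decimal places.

M = F + R at steady state, so:
R = M − F = 1414.7 − 634.9 = 779.8 t/h
CL = 100·R/F = 100·779.8/634.9 = 122.82 %

CL = 122.82 %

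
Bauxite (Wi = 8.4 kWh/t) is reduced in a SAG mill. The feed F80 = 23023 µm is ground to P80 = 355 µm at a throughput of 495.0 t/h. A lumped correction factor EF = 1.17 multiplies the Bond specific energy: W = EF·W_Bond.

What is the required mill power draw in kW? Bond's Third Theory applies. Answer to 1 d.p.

W = 10·Wi·[P80^(−½) − F80^(−½)]
W = 10·8.4·(1/√355 − 1/√23023) = 10·8.4·(0.046484) = 3.9047 kWh/t
Apply correction: 3.9047 × 1.17 = 4.5684 kWh/t
P_mill = W·ṁ = 4.5684·495.0 = 2261.4 kW

P = 2261.4 kW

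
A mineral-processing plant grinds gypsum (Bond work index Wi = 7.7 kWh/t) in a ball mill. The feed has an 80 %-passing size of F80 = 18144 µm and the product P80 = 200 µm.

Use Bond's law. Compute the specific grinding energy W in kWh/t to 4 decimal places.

W = 10·Wi·[P80^(−½) − F80^(−½)]
1/√200 = 0.070711;  1/√18144 = 0.007424
W = 10·7.7·(0.070711 − 0.007424) = 4.8731 kWh/t

W = 4.8731 kWh/t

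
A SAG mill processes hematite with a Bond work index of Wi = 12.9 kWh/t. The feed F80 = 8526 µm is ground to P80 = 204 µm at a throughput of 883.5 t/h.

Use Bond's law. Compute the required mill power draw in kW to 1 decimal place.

P = 6745.3 kW

Bond:  W = 10 Wi (1/√P − 1/√F)
W = 10·12.9·(1/√204 − 1/√8526) = 10·12.9·(0.059184) = 7.6347 kWh/t
P = W·T = 7.6347·883.5 = 6745.3 kW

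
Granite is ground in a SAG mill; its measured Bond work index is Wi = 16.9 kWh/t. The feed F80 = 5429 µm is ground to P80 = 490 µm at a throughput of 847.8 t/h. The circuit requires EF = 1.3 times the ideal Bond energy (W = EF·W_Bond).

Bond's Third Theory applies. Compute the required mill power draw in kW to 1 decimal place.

P = 5886.5 kW

W = 10 Wi / √P80 − 10 Wi / √F80
W = 10·16.9·(1/√490 − 1/√5429) = 10·16.9·(0.031604) = 5.3410 kWh/t
Corrected W = EF·W_Bond = 1.3·5.3410 = 6.9433 kWh/t
P = W·T = 6.9433·847.8 = 5886.5 kW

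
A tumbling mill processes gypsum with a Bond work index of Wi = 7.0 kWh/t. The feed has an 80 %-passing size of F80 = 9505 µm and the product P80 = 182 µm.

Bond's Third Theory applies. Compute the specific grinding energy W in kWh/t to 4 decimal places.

W = 4.4707 kWh/t

W_Bond = 10·Wi·(1/√P₈₀ − 1/√F₈₀)
1/√182 = 0.074125;  1/√9505 = 0.010257
W = 10·7.0·(0.074125 − 0.010257) = 4.4707 kWh/t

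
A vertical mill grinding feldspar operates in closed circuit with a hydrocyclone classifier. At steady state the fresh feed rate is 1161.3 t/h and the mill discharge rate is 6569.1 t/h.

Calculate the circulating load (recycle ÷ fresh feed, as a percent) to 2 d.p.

M = F + R at steady state, so:
R = M − F = 6569.1 − 1161.3 = 5407.8 t/h
CL = 100·R/F = 100·5407.8/1161.3 = 465.67 %

CL = 465.67 %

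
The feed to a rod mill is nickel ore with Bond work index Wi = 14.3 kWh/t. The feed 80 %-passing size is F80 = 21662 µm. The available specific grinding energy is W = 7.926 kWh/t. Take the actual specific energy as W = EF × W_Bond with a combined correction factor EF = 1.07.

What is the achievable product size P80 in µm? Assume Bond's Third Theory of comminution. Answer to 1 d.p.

Bond:  W = 10 Wi (1/√P − 1/√F)
W_Bond = W / EF = 7.926 / 1.07 = 7.4075 kWh/t
1/√P80 = 1/√F80 + W_Bond/(10·Wi)
  = 7.4075/(10·14.3) + 1/√21662 = 0.051801 + 0.006794 = 0.058595
P80 = (1/0.058595)² = 17.0663² = 291.26 µm

P80 = 291.3 µm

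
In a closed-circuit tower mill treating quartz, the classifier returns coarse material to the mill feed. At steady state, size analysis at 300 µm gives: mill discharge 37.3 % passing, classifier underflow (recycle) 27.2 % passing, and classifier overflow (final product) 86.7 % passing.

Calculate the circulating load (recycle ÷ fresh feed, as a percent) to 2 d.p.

Mass balance on the −300 µm fraction:
(1+r)d = ru + o → r = (o−d)/(d−u)
r = (86.7 − 37.3)/(37.3 − 27.2) = 49.4/10.1 = 4.8911
CL = 100·r = 489.11 %

CL = 489.11 %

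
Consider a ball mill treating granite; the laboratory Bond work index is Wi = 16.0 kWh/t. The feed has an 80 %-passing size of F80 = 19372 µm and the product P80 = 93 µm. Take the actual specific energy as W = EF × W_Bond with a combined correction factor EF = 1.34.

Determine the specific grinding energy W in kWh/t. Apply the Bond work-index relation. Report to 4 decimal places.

W = 10·Wi·(P80^(-½) − F80^(-½))
1/√93 = 0.103695;  1/√19372 = 0.007185
W = 10·16.0·(0.103695 − 0.007185) = 15.4417 kWh/t
With EF = 1.34: W = 15.4417·1.34 = 20.6918 kWh/t

W = 20.6918 kWh/t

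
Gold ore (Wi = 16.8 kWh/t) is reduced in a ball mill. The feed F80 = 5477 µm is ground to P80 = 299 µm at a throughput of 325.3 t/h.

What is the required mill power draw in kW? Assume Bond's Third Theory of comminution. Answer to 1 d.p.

Bond:  W = 10 Wi (1/√P − 1/√F)
W = 10·16.8·(1/√299 − 1/√5477) = 10·16.8·(0.044319) = 7.4456 kWh/t
Mill draw = 7.4456 × 325.3 = 2422.1 kW

P = 2422.1 kW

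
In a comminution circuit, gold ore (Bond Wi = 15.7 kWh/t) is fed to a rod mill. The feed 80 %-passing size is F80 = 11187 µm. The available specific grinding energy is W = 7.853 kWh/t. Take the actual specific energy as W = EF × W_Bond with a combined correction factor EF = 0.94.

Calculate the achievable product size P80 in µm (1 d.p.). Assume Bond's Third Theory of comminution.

W = 10 Wi / √P80 − 10 Wi / √F80
W_Bond = W / EF = 7.853 / 0.94 = 8.3543 kWh/t
P80^(−½) = W_Bond/(10 Wi) + F80^(−½)
  = 8.3543/(10·15.7) + 1/√11187 = 0.053212 + 0.009455 = 0.062666
P80 = (1/0.062666)² = 15.9575² = 254.64 µm

P80 = 254.6 µm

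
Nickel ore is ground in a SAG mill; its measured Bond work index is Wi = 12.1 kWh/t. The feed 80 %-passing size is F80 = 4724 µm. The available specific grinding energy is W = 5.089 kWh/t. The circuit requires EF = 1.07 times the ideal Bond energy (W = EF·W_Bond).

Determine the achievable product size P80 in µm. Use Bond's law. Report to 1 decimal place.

P80 = 344.8 µm

Bond: W = 10·Wi·(1/√P80 − 1/√F80)
W_Bond = W / EF = 5.089 / 1.07 = 4.7561 kWh/t
P80^(−½) = W_Bond/(10 Wi) + F80^(−½)
  = 4.7561/(10·12.1) + 1/√4724 = 0.039306 + 0.014549 = 0.053856
P80 = (1/0.053856)² = 18.5681² = 344.77 µm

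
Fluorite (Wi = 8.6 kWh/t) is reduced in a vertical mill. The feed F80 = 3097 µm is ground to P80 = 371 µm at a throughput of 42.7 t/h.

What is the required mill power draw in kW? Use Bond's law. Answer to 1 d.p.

Bond: W = 10·Wi·(1/√P80 − 1/√F80)
W = 10·8.6·(1/√371 − 1/√3097) = 10·8.6·(0.033948) = 2.9195 kWh/t
P_mill = W·ṁ = 2.9195·42.7 = 124.7 kW

P = 124.7 kW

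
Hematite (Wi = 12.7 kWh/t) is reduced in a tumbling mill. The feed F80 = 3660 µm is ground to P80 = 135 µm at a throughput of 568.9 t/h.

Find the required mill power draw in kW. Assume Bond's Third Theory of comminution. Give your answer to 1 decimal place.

P = 5024.1 kW

W = 10 Wi (P80^-0.5 − F80^-0.5)
W = 10·12.7·(1/√135 − 1/√3660) = 10·12.7·(0.069537) = 8.8312 kWh/t
Mill draw = 8.8312 × 568.9 = 5024.1 kW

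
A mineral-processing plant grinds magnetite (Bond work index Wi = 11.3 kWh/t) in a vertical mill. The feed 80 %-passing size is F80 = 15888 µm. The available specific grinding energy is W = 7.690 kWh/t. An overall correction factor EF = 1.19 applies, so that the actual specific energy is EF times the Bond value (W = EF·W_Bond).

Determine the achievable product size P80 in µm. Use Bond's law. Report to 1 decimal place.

W_Bond = 10·Wi·(1/√P₈₀ − 1/√F₈₀)
W_Bond = W / EF = 7.690 / 1.19 = 6.4622 kWh/t
⇒ 1/√P80 = W_Bond/(10·Wi) + 1/√F80
  = 6.4622/(10·11.3) + 1/√15888 = 0.057187 + 0.007934 = 0.065121
P80 = (1/0.065121)² = 15.3560² = 235.81 µm

P80 = 235.8 µm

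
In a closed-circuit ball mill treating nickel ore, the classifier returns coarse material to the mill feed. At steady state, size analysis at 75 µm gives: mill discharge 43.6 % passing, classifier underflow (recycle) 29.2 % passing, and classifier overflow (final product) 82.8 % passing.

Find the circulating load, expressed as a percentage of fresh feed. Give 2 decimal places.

Classifier node, passing 75 µm:
Fd + Rd = Ru + Fo ⇒ R/F = (o−d)/(d−u)
r = (82.8 − 43.6)/(43.6 − 29.2) = 39.2/14.4 = 2.7222
CL = 100·r = 272.22 %

CL = 272.22 %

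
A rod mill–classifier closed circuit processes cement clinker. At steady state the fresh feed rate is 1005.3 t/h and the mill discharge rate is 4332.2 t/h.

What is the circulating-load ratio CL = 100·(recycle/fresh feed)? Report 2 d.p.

CL = 330.94 %

M = F + R at steady state, so:
R = M − F = 4332.2 − 1005.3 = 3326.9 t/h
CL = 100·R/F = 100·3326.9/1005.3 = 330.94 %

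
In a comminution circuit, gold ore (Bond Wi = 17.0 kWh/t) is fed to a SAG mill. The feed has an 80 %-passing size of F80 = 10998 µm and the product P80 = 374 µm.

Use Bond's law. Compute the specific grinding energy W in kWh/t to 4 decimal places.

W = 10·Wi·[P80^(−½) − F80^(−½)]
1/√374 = 0.051709;  1/√10998 = 0.009535
W = 10·17.0·(0.051709 − 0.009535) = 7.1695 kWh/t

W = 7.1695 kWh/t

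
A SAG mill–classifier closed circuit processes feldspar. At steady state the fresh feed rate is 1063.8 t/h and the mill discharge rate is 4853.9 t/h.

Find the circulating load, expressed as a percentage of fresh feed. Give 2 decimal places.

CL = 356.28 %

Mill node: discharge = fresh + recycle.
R = M − F = 4853.9 − 1063.8 = 3790.1 t/h
CL = 100·R/F = 100·3790.1/1063.8 = 356.28 %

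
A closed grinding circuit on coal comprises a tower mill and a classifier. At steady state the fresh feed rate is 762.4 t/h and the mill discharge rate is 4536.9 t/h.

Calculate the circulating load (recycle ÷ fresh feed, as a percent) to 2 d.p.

Mill node: discharge = fresh + recycle.
R = M − F = 4536.9 − 762.4 = 3774.5 t/h
CL = 100·R/F = 100·3774.5/762.4 = 495.08 %

CL = 495.08 %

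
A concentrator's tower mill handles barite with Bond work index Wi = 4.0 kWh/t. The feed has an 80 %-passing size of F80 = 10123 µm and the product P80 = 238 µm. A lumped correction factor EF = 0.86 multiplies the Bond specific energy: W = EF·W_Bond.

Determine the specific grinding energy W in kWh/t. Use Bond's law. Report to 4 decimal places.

W = 1.8879 kWh/t

W = 10·Wi·[P80^(−½) − F80^(−½)]
1/√238 = 0.064820;  1/√10123 = 0.009939
W = 10·4.0·(0.064820 − 0.009939) = 2.1953 kWh/t
W_actual = 0.86 × 2.1953 = 1.8879 kWh/t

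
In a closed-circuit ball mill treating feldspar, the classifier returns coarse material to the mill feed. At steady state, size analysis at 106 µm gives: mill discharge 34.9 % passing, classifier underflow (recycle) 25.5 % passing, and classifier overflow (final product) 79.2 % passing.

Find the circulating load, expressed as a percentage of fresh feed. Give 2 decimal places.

CL = 471.28 %

Let r = R/F. Size balance at 106 µm:
d + r·d = r·u + o → r(d−u) = o−d
r = (79.2 − 34.9)/(34.9 − 25.5) = 44.3/9.4 = 4.7128
CL = 100·r = 471.28 %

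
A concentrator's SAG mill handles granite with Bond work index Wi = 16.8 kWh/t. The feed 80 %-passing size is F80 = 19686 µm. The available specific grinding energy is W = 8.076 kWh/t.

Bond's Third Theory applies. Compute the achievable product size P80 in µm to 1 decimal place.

P80 = 328.2 µm

W_Bond = 10·Wi·(1/√P₈₀ − 1/√F₈₀)
⇒ 1/√P80 = W/(10 Wi) + 1/√F80
  = 8.0760/(10·16.8) + 1/√19686 = 0.048071 + 0.007127 = 0.055199
P80 = (1/0.055199)² = 18.1164² = 328.20 µm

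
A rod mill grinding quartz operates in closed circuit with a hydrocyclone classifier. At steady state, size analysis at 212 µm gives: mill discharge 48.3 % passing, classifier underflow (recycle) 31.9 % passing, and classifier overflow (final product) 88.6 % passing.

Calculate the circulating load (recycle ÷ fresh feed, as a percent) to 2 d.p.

Classifier node, passing 212 µm:
d + r·d = r·u + o → r(d−u) = o−d
r = (88.6 − 48.3)/(48.3 − 31.9) = 40.3/16.4 = 2.4573
CL = 100·r = 245.73 %

CL = 245.73 %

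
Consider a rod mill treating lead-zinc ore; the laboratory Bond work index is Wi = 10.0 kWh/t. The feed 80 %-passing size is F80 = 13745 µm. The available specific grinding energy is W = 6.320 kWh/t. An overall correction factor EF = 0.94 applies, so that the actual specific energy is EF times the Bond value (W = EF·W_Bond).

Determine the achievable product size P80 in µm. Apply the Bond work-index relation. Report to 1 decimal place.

P80 = 174.2 µm

Bond:  W = 10 Wi (1/√P − 1/√F)
W_Bond = W / EF = 6.320 / 0.94 = 6.7234 kWh/t
P80^(−½) = W_Bond/(10 Wi) + F80^(−½)
  = 6.7234/(10·10.0) + 1/√13745 = 0.067234 + 0.008530 = 0.075764
P80 = (1/0.075764)² = 13.1989² = 174.21 µm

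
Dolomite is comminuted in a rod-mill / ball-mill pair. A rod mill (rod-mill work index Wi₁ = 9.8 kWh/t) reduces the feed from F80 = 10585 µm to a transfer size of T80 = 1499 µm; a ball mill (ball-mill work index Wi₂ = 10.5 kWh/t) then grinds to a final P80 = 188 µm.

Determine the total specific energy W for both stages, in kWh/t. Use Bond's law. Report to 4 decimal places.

W = 10·Wi·[P80^(−½) − F80^(−½)]
Stage 1 (10585→1499 µm, Wi₁=9.8): W₁ = 10·9.8·(0.025828 − 0.009720) = 1.5787 kWh/t
Stage 2 (1499→188 µm, Wi₂=10.5): W₂ = 10·10.5·(0.072932 − 0.025828) = 4.9459 kWh/t
W = W₁ + W₂ = 1.5787 + 4.9459 = 6.5246 kWh/t

W = 6.5246 kWh/t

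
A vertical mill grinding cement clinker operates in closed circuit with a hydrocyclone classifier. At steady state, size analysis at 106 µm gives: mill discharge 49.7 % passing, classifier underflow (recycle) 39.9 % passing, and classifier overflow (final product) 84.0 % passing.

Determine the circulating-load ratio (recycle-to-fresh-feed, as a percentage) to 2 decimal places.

CL = 350.00 %

Let r = R/F. Size balance at 106 µm:
r = (o − d)/(d − u)
r = (84.0 − 49.7)/(49.7 − 39.9) = 34.3/9.8 = 3.5000
CL = 100·r = 350.00 %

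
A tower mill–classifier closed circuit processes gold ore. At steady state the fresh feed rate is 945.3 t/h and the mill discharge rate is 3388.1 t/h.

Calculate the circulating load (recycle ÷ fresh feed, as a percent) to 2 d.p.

Steady state: M = F + R.
R = M − F = 3388.1 − 945.3 = 2442.8 t/h
CL = 100·R/F = 100·2442.8/945.3 = 258.42 %

CL = 258.42 %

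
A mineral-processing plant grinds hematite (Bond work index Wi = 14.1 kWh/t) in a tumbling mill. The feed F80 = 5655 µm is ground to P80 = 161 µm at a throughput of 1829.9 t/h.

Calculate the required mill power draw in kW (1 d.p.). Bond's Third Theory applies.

W = 10·Wi·[P80^(−½) − F80^(−½)]
W = 10·14.1·(1/√161 − 1/√5655) = 10·14.1·(0.065513) = 9.2374 kWh/t
P_mill = W·ṁ = 9.2374·1829.9 = 16903.4 kW

P = 16903.4 kW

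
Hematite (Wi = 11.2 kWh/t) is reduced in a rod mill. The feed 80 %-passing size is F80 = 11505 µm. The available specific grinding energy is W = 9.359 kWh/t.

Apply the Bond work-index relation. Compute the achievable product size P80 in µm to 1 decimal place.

W_Bond = 10·Wi·(1/√P₈₀ − 1/√F₈₀)
1/√P80 = 1/√F80 + W/(10·Wi)
  = 9.3590/(10·11.2) + 1/√11505 = 0.083562 + 0.009323 = 0.092886
P80 = (1/0.092886)² = 10.7659² = 115.91 µm

P80 = 115.9 µm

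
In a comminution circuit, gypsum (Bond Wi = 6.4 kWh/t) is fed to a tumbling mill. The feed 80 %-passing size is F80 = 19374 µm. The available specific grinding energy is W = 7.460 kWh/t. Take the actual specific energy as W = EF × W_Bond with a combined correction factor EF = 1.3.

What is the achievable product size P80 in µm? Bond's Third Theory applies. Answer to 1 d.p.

P80 = 106.6 µm

W = 10 Wi (P80^-0.5 − F80^-0.5)
W_Bond = W / EF = 7.460 / 1.3 = 5.7385 kWh/t
P80^-0.5 = F80^-0.5 + W_Bond/(10 Wi)
  = 5.7385/(10·6.4) + 1/√19374 = 0.089663 + 0.007184 = 0.096848
P80 = (1/0.096848)² = 10.3255² = 106.62 µm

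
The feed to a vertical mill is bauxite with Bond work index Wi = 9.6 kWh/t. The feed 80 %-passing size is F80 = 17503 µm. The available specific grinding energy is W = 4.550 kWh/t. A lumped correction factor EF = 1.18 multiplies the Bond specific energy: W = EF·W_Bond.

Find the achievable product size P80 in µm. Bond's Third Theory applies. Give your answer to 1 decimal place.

W = 10 Wi (1/√P80 − 1/√F80)  [Bond]
W_Bond = W / EF = 4.550 / 1.18 = 3.8559 kWh/t
P80^-0.5 = F80^-0.5 + W_Bond/(10 Wi)
  = 3.8559/(10·9.6) + 1/√17503 = 0.040166 + 0.007559 = 0.047725
P80 = (1/0.047725)² = 20.9536² = 439.05 µm

P80 = 439.1 µm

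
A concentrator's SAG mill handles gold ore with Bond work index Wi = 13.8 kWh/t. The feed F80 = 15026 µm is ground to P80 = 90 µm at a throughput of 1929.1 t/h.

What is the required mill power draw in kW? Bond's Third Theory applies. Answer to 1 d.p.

P = 25889.8 kW

W = 10·Wi·(P80^(-½) − F80^(-½))
W = 10·13.8·(1/√90 − 1/√15026) = 10·13.8·(0.097251) = 13.4207 kWh/t
Mill draw = 13.4207 × 1929.1 = 25889.8 kW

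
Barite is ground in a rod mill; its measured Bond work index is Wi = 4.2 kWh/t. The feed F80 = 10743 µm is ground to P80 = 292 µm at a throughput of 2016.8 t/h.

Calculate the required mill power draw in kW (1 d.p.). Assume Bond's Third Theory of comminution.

P = 4139.8 kW

W = 10·Wi·[P80^(−½) − F80^(−½)]
W = 10·4.2·(1/√292 − 1/√10743) = 10·4.2·(0.048873) = 2.0526 kWh/t
Power = W × throughput = 2.0526 kWh/t × 2016.8 t/h = 4139.8 kW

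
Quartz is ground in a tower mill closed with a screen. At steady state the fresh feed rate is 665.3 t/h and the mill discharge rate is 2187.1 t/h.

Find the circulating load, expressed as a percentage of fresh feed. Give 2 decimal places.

CL = 228.74 %

Mill node: discharge = fresh + recycle.
R = M − F = 2187.1 − 665.3 = 1521.8 t/h
CL = 100·R/F = 100·1521.8/665.3 = 228.74 %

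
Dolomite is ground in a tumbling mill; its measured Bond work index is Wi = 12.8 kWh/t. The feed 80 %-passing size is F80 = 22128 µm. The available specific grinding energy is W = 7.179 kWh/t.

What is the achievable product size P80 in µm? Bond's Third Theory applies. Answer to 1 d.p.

P80 = 253.5 µm

Bond: W = 10·Wi·(1/√P80 − 1/√F80)
1/√P80 = 1/√F80 + W/(10·Wi)
  = 7.1790/(10·12.8) + 1/√22128 = 0.056086 + 0.006722 = 0.062808
P80 = (1/0.062808)² = 15.9214² = 253.49 µm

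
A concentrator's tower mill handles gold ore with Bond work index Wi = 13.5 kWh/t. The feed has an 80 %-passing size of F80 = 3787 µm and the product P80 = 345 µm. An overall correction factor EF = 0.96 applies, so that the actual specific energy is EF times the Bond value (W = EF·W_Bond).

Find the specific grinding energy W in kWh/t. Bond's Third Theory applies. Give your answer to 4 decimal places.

W = 10 Wi / √P80 − 10 Wi / √F80
1/√345 = 0.053838;  1/√3787 = 0.016250
W = 10·13.5·(0.053838 − 0.016250) = 5.0744 kWh/t
Apply correction: 5.0744 × 0.96 = 4.8714 kWh/t

W = 4.8714 kWh/t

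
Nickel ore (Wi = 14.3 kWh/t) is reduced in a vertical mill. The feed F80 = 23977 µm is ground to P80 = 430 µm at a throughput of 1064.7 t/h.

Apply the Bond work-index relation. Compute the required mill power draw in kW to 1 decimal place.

W = 10 Wi (P80^-0.5 − F80^-0.5)
W = 10·14.3·(1/√430 − 1/√23977) = 10·14.3·(0.041766) = 5.9726 kWh/t
Power = W × throughput = 5.9726 kWh/t × 1064.7 t/h = 6359.0 kW

P = 6359.0 kW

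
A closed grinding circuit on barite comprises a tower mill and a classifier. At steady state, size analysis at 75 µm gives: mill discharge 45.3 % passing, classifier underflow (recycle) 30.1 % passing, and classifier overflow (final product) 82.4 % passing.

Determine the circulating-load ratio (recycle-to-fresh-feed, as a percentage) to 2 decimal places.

CL = 244.08 %

Balance %-passing 75 µm (r = R/F):
Fd + Rd = Ru + Fo ⇒ R/F = (o−d)/(d−u)
r = (82.4 − 45.3)/(45.3 − 30.1) = 37.1/15.2 = 2.4408
CL = 100·r = 244.08 %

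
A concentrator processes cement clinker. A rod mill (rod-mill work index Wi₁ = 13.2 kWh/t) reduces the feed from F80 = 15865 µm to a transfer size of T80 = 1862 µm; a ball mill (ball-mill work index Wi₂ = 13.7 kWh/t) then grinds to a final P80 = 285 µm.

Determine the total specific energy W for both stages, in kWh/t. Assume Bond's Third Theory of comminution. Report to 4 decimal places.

W = 6.9513 kWh/t

W = 10 Wi (1/√P80 − 1/√F80)  [Bond]
Stage 1 (15865→1862 µm, Wi₁=13.2): W₁ = 10·13.2·(0.023174 − 0.007939) = 2.0111 kWh/t
Stage 2 (1862→285 µm, Wi₂=13.7): W₂ = 10·13.7·(0.059235 − 0.023174) = 4.9403 kWh/t
W = W₁ + W₂ = 2.0111 + 4.9403 = 6.9513 kWh/t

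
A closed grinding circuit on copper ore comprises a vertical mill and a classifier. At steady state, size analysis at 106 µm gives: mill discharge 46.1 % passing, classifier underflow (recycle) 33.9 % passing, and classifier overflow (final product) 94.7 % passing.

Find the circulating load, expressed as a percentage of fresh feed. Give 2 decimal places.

Mass balance on the −106 µm fraction:
d + r·d = r·u + o → r(d−u) = o−d
r = (94.7 − 46.1)/(46.1 − 33.9) = 48.6/12.2 = 3.9836
CL = 100·r = 398.36 %

CL = 398.36 %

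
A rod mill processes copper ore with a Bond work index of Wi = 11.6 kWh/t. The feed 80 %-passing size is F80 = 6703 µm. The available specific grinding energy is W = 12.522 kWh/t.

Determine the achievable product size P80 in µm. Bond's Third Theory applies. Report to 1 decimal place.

P80 = 69.3 µm

W_Bond = 10·Wi·(1/√P₈₀ − 1/√F₈₀)
⇒ 1/√P80 = W/(10 Wi) + 1/√F80
  = 12.5220/(10·11.6) + 1/√6703 = 0.107948 + 0.012214 = 0.120162
P80 = (1/0.120162)² = 8.3221² = 69.26 µm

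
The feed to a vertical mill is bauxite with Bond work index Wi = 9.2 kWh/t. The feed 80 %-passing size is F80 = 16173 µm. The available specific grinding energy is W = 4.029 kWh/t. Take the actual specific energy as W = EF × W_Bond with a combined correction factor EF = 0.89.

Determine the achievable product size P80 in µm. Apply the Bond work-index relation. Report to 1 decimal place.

P80 = 307.0 µm

Bond:  W = 10 Wi (1/√P − 1/√F)
W_Bond = W / EF = 4.029 / 0.89 = 4.5270 kWh/t
⇒ 1/√P80 = W_Bond/(10 Wi) + 1/√F80
  = 4.5270/(10·9.2) + 1/√16173 = 0.049206 + 0.007863 = 0.057069
P80 = (1/0.057069)² = 17.5225² = 307.04 µm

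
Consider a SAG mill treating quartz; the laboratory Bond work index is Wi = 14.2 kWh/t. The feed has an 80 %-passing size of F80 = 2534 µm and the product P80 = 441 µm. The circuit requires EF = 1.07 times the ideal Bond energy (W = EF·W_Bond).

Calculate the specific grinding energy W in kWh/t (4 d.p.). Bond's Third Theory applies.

W = 4.2169 kWh/t

W = 10 Wi (P80^-0.5 − F80^-0.5)
1/√441 = 0.047619;  1/√2534 = 0.019865
W = 10·14.2·(0.047619 − 0.019865) = 3.9410 kWh/t
W_actual = 1.07 × 3.9410 = 4.2169 kWh/t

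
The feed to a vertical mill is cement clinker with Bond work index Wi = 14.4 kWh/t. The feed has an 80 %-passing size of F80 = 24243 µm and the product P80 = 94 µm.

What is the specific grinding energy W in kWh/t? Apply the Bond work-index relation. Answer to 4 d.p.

W = 10·Wi·[P80^(−½) − F80^(−½)]
1/√94 = 0.103142;  1/√24243 = 0.006423
W = 10·14.4·(0.103142 − 0.006423) = 13.9276 kWh/t

W = 13.9276 kWh/t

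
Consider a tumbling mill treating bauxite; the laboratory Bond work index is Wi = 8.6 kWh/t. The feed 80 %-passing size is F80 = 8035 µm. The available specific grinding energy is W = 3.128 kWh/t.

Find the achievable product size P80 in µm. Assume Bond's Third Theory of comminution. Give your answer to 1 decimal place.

W = 10·Wi·(P80^(-½) − F80^(-½))
1/√P80 = 1/√F80 + W/(10·Wi)
  = 3.1280/(10·8.6) + 1/√8035 = 0.036372 + 0.011156 = 0.047528
P80 = (1/0.047528)² = 21.0402² = 442.69 µm

P80 = 442.7 µm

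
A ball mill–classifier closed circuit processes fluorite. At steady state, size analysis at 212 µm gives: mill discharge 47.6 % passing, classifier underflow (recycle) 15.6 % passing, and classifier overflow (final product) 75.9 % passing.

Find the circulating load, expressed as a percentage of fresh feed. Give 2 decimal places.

CL = 88.44 %

Two-product formula at 212 µm:
Fd + Rd = Ru + Fo ⇒ R/F = (o−d)/(d−u)
r = (75.9 − 47.6)/(47.6 − 15.6) = 28.3/32.0 = 0.8844
CL = 100·r = 88.44 %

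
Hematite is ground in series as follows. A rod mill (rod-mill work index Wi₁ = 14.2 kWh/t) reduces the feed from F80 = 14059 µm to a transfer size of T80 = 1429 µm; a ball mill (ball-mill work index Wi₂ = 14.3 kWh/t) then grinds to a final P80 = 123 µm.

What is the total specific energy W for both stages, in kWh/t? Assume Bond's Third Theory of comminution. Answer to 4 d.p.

W = 11.6698 kWh/t

Bond: W = 10·Wi·(1/√P80 − 1/√F80)
Stage 1 (14059→1429 µm, Wi₁=14.2): W₁ = 10·14.2·(0.026454 − 0.008434) = 2.5588 kWh/t
Stage 2 (1429→123 µm, Wi₂=14.3): W₂ = 10·14.3·(0.090167 − 0.026454) = 9.1110 kWh/t
W = W₁ + W₂ = 2.5588 + 9.1110 = 11.6698 kWh/t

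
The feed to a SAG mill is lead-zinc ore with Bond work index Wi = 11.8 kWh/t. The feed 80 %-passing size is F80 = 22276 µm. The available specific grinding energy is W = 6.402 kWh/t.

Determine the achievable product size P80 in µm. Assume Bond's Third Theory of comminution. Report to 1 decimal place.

W = 10 Wi (1/√P80 − 1/√F80)  [Bond]
P80^(−½) = W/(10 Wi) + F80^(−½)
  = 6.4020/(10·11.8) + 1/√22276 = 0.054254 + 0.006700 = 0.060954
P80 = (1/0.060954)² = 16.4057² = 269.15 µm

P80 = 269.1 µm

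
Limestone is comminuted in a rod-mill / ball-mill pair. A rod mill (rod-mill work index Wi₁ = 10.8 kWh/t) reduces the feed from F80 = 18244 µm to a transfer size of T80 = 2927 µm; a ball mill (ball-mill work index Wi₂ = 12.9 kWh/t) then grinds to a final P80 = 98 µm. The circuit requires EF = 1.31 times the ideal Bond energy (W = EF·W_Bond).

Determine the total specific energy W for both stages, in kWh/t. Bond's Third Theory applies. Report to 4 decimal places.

W = 15.5146 kWh/t

W = 10·Wi·[P80^(−½) − F80^(−½)]
Stage 1 (18244→2927 µm, Wi₁=10.8): W₁ = 10·10.8·(0.018484 − 0.007404) = 1.1967 kWh/t
Stage 2 (2927→98 µm, Wi₂=12.9): W₂ = 10·12.9·(0.101015 − 0.018484) = 10.6466 kWh/t
W = W₁ + W₂ = 1.1967 + 10.6466 = 11.8432 kWh/t
Apply correction: 11.8432 × 1.31 = 15.5146 kWh/t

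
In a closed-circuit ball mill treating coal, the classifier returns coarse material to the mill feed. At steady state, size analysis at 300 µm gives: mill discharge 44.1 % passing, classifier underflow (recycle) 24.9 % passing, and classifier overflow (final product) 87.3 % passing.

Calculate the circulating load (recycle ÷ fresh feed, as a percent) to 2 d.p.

CL = 225.00 %

Let r = R/F. Size balance at 300 µm:
d + r·d = r·u + o → r(d−u) = o−d
r = (87.3 − 44.1)/(44.1 − 24.9) = 43.2/19.2 = 2.2500
CL = 100·r = 225.00 %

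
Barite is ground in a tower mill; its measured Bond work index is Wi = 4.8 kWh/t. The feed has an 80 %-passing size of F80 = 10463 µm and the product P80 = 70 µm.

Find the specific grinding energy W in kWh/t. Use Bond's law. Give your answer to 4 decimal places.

W = 10 Wi (1/√P80 − 1/√F80)  [Bond]
1/√70 = 0.119523;  1/√10463 = 0.009776
W = 10·4.8·(0.119523 − 0.009776) = 5.2678 kWh/t

W = 5.2678 kWh/t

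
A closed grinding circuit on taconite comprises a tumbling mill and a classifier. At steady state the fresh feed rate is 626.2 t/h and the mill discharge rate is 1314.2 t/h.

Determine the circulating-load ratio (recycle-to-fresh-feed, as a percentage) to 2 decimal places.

M = F + R at steady state, so:
R = M − F = 1314.2 − 626.2 = 688.0 t/h
CL = 100·R/F = 100·688.0/626.2 = 109.87 %

CL = 109.87 %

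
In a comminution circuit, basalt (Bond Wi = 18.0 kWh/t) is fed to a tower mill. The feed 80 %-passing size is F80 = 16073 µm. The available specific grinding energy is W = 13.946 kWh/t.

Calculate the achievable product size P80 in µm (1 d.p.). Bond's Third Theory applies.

P80 = 137.2 µm

W = 10·Wi·[P80^(−½) − F80^(−½)]
P80^(−½) = W/(10 Wi) + F80^(−½)
  = 13.9460/(10·18.0) + 1/√16073 = 0.077478 + 0.007888 = 0.085365
P80 = (1/0.085365)² = 11.7143² = 137.23 µm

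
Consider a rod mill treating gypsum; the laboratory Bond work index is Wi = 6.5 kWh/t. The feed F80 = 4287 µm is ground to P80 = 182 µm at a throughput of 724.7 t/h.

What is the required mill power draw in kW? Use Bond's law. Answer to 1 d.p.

P = 2772.3 kW

W = 10·Wi·(P80^(-½) − F80^(-½))
W = 10·6.5·(1/√182 − 1/√4287) = 10·6.5·(0.058852) = 3.8254 kWh/t
P_mill = W·ṁ = 3.8254·724.7 = 2772.3 kW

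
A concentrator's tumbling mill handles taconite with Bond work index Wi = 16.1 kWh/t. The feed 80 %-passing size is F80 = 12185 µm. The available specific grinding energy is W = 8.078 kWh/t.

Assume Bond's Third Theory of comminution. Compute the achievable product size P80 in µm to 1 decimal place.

W_Bond = 10·Wi·(1/√P₈₀ − 1/√F₈₀)
P80^(−½) = W/(10 Wi) + F80^(−½)
  = 8.0780/(10·16.1) + 1/√12185 = 0.050174 + 0.009059 = 0.059233
P80 = (1/0.059233)² = 16.8825² = 285.02 µm

P80 = 285.0 µm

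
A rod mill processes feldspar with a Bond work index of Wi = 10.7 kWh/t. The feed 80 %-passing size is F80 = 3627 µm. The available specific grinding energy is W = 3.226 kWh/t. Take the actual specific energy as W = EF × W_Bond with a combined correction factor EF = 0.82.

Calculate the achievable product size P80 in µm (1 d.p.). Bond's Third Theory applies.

Bond: W = 10·Wi·(1/√P80 − 1/√F80)
W_Bond = W / EF = 3.226 / 0.82 = 3.9341 kWh/t
P80^-0.5 = F80^-0.5 + W_Bond/(10 Wi)
  = 3.9341/(10·10.7) + 1/√3627 = 0.036768 + 0.016605 = 0.053372
P80 = (1/0.053372)² = 18.7363² = 351.05 µm

P80 = 351.1 µm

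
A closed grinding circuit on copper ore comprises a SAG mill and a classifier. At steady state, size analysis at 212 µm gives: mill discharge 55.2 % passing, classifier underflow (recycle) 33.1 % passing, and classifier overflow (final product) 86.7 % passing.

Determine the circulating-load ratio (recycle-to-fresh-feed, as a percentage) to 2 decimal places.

CL = 142.53 %

Mass balance on the −212 µm fraction:
r = (o − d)/(d − u)
r = (86.7 − 55.2)/(55.2 − 33.1) = 31.5/22.1 = 1.4253
CL = 100·r = 142.53 %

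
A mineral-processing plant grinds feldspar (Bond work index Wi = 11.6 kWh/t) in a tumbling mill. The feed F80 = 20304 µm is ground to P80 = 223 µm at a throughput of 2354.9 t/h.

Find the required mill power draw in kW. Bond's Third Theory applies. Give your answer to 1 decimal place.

W_Bond = 10·Wi·(1/√P₈₀ − 1/√F₈₀)
W = 10·11.6·(1/√223 − 1/√20304) = 10·11.6·(0.059947) = 6.9539 kWh/t
P_mill = W·ṁ = 6.9539·2354.9 = 16375.6 kW

P = 16375.6 kW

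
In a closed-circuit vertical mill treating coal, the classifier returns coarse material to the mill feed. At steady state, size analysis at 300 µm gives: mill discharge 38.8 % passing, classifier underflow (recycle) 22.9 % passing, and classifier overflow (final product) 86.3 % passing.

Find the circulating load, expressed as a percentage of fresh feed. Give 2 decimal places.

CL = 298.74 %

Mass balance on the −300 µm fraction:
(1+r)·d = r·u + o ⇒ r = (o−d)/(d−u)
r = (86.3 − 38.8)/(38.8 − 22.9) = 47.5/15.9 = 2.9874
CL = 100·r = 298.74 %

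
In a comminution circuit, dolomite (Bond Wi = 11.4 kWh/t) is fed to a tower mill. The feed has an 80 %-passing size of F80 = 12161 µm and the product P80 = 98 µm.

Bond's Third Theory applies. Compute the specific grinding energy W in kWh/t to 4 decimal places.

W = 10·Wi·(P80^(-½) − F80^(-½))
1/√98 = 0.101015;  1/√12161 = 0.009068
W = 10·11.4·(0.101015 − 0.009068) = 10.4820 kWh/t

W = 10.4820 kWh/t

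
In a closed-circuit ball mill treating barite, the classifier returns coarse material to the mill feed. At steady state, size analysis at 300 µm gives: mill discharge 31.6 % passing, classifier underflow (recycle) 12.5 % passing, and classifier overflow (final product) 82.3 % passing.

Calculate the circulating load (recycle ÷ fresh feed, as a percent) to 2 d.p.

CL = 265.45 %

Let r = R/F. Size balance at 300 µm:
(1+r)d = ru + o → r = (o−d)/(d−u)
r = (82.3 − 31.6)/(31.6 − 12.5) = 50.7/19.1 = 2.6545
CL = 100·r = 265.45 %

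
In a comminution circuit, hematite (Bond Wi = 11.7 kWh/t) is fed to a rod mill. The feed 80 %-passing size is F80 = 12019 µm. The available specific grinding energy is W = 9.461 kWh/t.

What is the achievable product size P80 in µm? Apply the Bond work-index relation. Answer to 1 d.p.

W = 10 Wi (P80^-0.5 − F80^-0.5)
P80^-0.5 = F80^-0.5 + W/(10 Wi)
  = 9.4610/(10·11.7) + 1/√12019 = 0.080863 + 0.009121 = 0.089985
P80 = (1/0.089985)² = 11.1130² = 123.50 µm

P80 = 123.5 µm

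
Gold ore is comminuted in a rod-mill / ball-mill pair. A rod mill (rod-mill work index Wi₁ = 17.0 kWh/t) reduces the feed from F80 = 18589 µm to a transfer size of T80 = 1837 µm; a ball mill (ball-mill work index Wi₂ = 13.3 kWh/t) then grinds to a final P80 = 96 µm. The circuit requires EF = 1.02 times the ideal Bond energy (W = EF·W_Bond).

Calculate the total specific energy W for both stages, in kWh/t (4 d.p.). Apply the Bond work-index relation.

W = 10 Wi / √P80 − 10 Wi / √F80
Stage 1 (18589→1837 µm, Wi₁=17.0): W₁ = 10·17.0·(0.023332 − 0.007335) = 2.7195 kWh/t
Stage 2 (1837→96 µm, Wi₂=13.3): W₂ = 10·13.3·(0.102062 − 0.023332) = 10.4711 kWh/t
W = W₁ + W₂ = 2.7195 + 10.4711 = 13.1907 kWh/t
Apply correction: 13.1907 × 1.02 = 13.4545 kWh/t

W = 13.4545 kWh/t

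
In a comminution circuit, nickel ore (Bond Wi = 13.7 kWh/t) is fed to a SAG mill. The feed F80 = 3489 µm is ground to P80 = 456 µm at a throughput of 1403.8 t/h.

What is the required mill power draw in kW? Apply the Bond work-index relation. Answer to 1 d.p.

P = 5750.3 kW

W = 10 Wi (1/√P80 − 1/√F80)  [Bond]
W = 10·13.7·(1/√456 − 1/√3489) = 10·13.7·(0.029900) = 4.0962 kWh/t
P_mill = W·ṁ = 4.0962·1403.8 = 5750.3 kW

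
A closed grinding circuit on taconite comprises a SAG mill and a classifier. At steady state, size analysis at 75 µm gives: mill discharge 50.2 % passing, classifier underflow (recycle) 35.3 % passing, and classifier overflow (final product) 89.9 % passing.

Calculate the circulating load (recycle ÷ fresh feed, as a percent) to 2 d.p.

CL = 266.44 %

Mass balance on the −75 µm fraction:
(1+r)d = ru + o → r = (o−d)/(d−u)
r = (89.9 − 50.2)/(50.2 − 35.3) = 39.7/14.9 = 2.6644
CL = 100·r = 266.44 %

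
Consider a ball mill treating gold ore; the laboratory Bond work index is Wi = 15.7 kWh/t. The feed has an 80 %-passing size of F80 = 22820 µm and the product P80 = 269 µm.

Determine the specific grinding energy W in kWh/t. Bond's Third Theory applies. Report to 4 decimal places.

W = 10 Wi (1/√P80 − 1/√F80)  [Bond]
1/√269 = 0.060971;  1/√22820 = 0.006620
W = 10·15.7·(0.060971 − 0.006620) = 8.5332 kWh/t

W = 8.5332 kWh/t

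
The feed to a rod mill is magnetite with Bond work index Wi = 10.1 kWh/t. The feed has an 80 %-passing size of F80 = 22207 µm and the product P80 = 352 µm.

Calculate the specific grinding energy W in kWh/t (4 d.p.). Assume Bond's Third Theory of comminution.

W = 10 Wi (1/√P80 − 1/√F80)  [Bond]
1/√352 = 0.053300;  1/√22207 = 0.006711
W = 10·10.1·(0.053300 − 0.006711) = 4.7056 kWh/t

W = 4.7056 kWh/t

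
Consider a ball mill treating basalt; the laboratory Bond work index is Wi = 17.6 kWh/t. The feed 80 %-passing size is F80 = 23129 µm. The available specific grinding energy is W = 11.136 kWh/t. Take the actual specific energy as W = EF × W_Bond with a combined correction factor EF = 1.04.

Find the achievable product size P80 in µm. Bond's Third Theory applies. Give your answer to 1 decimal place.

P80 = 220.0 µm

W_Bond = 10·Wi·(1/√P₈₀ − 1/√F₈₀)
W_Bond = W / EF = 11.136 / 1.04 = 10.7077 kWh/t
⇒ 1/√P80 = W_Bond/(10·Wi) + 1/√F80
  = 10.7077/(10·17.6) + 1/√23129 = 0.060839 + 0.006575 = 0.067415
P80 = (1/0.067415)² = 14.8336² = 220.04 µm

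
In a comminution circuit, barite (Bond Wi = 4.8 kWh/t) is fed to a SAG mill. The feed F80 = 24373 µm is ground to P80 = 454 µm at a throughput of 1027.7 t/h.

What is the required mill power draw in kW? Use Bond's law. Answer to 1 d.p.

W = 10 Wi / √P80 − 10 Wi / √F80
W = 10·4.8·(1/√454 − 1/√24373) = 10·4.8·(0.040527) = 1.9453 kWh/t
Power = W × throughput = 1.9453 kWh/t × 1027.7 t/h = 1999.2 kW

P = 1999.2 kW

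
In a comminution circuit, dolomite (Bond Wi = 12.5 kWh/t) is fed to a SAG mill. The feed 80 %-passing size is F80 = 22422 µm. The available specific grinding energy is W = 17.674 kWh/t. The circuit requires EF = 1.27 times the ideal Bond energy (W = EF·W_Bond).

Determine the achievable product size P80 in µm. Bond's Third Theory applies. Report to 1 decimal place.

Bond:  W = 10 Wi (1/√P − 1/√F)
W_Bond = W / EF = 17.674 / 1.27 = 13.9165 kWh/t
P80^-0.5 = F80^-0.5 + W_Bond/(10 Wi)
  = 13.9165/(10·12.5) + 1/√22422 = 0.111332 + 0.006678 = 0.118011
P80 = (1/0.118011)² = 8.4738² = 71.81 µm

P80 = 71.8 µm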